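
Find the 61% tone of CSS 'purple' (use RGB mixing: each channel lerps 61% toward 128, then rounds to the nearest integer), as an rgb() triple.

rgb(128, 78, 128)

CSS purple is rgb(128, 0, 128).
Per channel, c → c + 0.61(128 − c):
  R: 128 + 0 = 128 → 128
  G: 0 + 78.08 = 78.08 → 78
  B: 128 + 0.61×(128−128) = 128 + 0 = 128 → 128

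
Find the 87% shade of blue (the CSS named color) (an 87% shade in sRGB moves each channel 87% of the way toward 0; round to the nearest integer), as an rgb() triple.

CSS blue is rgb(0, 0, 255).
An 87% shade moves each channel 87% toward 0:
  R: 0 + 0 = 0 → 0
  G: 0 + 0.87×(0−0) = 0 + 0 = 0 → 0
  B: 255 + 0.87×(0−255) = 255 − 221.85 = 33.15 → 33

rgb(0, 0, 33)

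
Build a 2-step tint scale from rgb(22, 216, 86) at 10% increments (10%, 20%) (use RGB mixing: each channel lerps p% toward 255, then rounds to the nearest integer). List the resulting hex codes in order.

10%: (22 + 23.3 = 45.3→45, 216 + 3.9 = 219.9→220, 86 + 16.9 = 102.9→103) → #2ddc67
20%: (22 + 46.6 = 68.6→69, 216 + 7.8 = 223.8→224, 86 + 33.8 = 119.8→120) → #45e078

#2ddc67, #45e078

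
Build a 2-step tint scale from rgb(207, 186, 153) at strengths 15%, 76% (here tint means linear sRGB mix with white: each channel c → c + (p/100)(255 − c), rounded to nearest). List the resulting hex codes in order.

#D6C4A8, #F3EEE7

15%: (207 + 7.2 = 214.2→214, 186 + 10.35 = 196.35→196, 153 + 15.3 = 168.3→168) → #D6C4A8
76%: (207 + 36.48 = 243.48→243, 186 + 52.44 = 238.44→238, 153 + 77.52 = 230.52→231) → #F3EEE7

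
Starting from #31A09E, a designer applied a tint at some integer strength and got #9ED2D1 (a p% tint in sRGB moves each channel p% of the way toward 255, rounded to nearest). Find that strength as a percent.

#31A09E is rgb(49, 160, 158); #9ED2D1 is rgb(158, 210, 209).
On the R channel (widest range): 158 ≈ 49 + (p/100)(255 − 49), so p ≈ 100×(158 − 49)/(255 − 49) = 10900/206 = 52.91.
p = 53 reproduces all three channels after rounding.

53%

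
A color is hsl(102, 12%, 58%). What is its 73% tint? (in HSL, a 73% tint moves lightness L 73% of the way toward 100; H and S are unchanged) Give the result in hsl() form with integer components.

hsl(102, 12%, 89%)

L moves 73% from 58 toward 100: 58 + 30.66 = 88.66 → 89.
H and S are unchanged.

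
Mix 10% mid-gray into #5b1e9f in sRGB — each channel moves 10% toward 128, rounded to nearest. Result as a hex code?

#5f289c

#5b1e9f is rgb(91, 30, 159).
Lerp each channel 10% toward 128:
  R: 91 + 3.7 = 94.7 → 95
  G: 30 + 0.1×(128−30) = 30 + 9.8 = 39.8 → 40
  B: 159 + 0.1×(128−159) = 159 − 3.1 = 155.9 → 156
rgb(95, 40, 156) = #5f289c.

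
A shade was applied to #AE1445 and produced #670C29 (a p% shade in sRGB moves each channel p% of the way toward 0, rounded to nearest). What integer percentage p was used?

41%

#AE1445 is rgb(174, 20, 69); #670C29 is rgb(103, 12, 41).
On the R channel (widest range): 103 ≈ 174 + (p/100)(0 − 174), so p ≈ 100×(103 − 174)/(0 − 174) = -7100/-174 = 40.80.
p = 41 reproduces all three channels after rounding.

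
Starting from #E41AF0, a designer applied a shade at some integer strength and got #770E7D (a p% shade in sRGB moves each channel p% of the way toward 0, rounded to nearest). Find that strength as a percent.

#E41AF0 is rgb(228, 26, 240); #770E7D is rgb(119, 14, 125).
On the B channel (widest range): 125 ≈ 240 + (p/100)(0 − 240), so p ≈ 100×(125 − 240)/(0 − 240) = -11500/-240 = 47.92.
p = 48 reproduces all three channels after rounding.

48%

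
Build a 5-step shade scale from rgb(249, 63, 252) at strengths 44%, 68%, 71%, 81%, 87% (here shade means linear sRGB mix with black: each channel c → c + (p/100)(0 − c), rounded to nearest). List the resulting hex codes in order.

44%: (249 − 109.56 = 139.44→139, 63 − 27.72 = 35.28→35, 252 − 110.88 = 141.12→141) → #8B238D
68%: (249 − 169.32 = 79.68→80, 63 − 42.84 = 20.16→20, 252 − 171.36 = 80.64→81) → #501451
71%: (249 − 176.79 = 72.21→72, 63 − 44.73 = 18.27→18, 252 − 178.92 = 73.08→73) → #481249
81%: (249 − 201.69 = 47.31→47, 63 − 51.03 = 11.97→12, 252 − 204.12 = 47.88→48) → #2F0C30
87%: (249 − 216.63 = 32.37→32, 63 − 54.81 = 8.19→8, 252 − 219.24 = 32.76→33) → #200821

#8B238D, #501451, #481249, #2F0C30, #200821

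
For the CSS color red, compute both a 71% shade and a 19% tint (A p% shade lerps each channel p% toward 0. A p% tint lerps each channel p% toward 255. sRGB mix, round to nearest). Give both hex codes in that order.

#4A0000, #FF3030

CSS red is rgb(255, 0, 0).
71% shade:
  R: 255 − 181.05 = 73.95 → 74
  G: 0 + 0 = 0 → 0
  B: 0 + 0 = 0 → 0
  → #4A0000
19% tint:
  R: 255 + 0 = 255 → 255
  G: 0 + 0.19×(255−0) = 0 + 48.45 = 48.45 → 48
  B: 0 + 48.45 = 48.45 → 48
  → #FF3030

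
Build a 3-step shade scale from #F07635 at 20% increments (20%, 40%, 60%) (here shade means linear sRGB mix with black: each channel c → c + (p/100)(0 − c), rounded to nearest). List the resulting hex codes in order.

#F07635 is rgb(240, 118, 53).
20%: (240 − 48 = 192→192, 118 − 23.6 = 94.4→94, 53 − 10.6 = 42.4→42) → #C05E2A
40%: (240 − 96 = 144→144, 118 − 47.2 = 70.8→71, 53 − 21.2 = 31.8→32) → #904720
60%: (240 − 144 = 96→96, 118 − 70.8 = 47.2→47, 53 − 31.8 = 21.2→21) → #602F15

#C05E2A, #904720, #602F15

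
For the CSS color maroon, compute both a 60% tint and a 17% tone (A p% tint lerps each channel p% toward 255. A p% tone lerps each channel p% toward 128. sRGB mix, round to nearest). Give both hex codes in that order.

CSS maroon is rgb(128, 0, 0).
60% tint:
  R: 128 + 0.6×(255−128) = 128 + 76.2 = 204.2 → 204
  G: 0 + 0.6×(255−0) = 0 + 153 = 153 → 153
  B: 0 + 153 = 153 → 153
  → #cc9999
17% tone:
  R: 128 + 0.17×(128−128) = 128 + 0 = 128 → 128
  G: 0 + 0.17×(128−0) = 0 + 21.76 = 21.76 → 22
  B: 0 + 21.76 = 21.76 → 22
  → #801616

#cc9999, #801616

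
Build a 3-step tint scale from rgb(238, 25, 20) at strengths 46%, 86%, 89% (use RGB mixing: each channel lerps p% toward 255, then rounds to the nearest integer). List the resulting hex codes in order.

46%: (238 + 7.82 = 245.82→246, 25 + 105.8 = 130.8→131, 20 + 108.1 = 128.1→128) → #F68380
86%: (238 + 14.62 = 252.62→253, 25 + 197.8 = 222.8→223, 20 + 202.1 = 222.1→222) → #FDDFDE
89%: (238 + 15.13 = 253.13→253, 25 + 204.7 = 229.7→230, 20 + 209.15 = 229.15→229) → #FDE6E5

#F68380, #FDDFDE, #FDE6E5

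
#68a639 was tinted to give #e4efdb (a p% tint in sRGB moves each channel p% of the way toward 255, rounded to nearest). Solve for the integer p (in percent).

#68a639 is rgb(104, 166, 57); #e4efdb is rgb(228, 239, 219).
On the B channel (widest range): 219 ≈ 57 + (p/100)(255 − 57), so p ≈ 100×(219 − 57)/(255 − 57) = 16200/198 = 81.82.
p = 82 reproduces all three channels after rounding.

82%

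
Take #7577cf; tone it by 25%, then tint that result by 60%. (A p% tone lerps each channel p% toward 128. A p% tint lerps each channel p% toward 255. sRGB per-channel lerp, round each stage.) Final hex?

#7577cf is rgb(117, 119, 207).
Per channel, c → c + 0.25(128 − c):
  R: 117 + 2.75 = 119.75 → 120
  G: 119 + 0.25×(128−119) = 119 + 2.25 = 121.25 → 121
  B: 207 − 19.75 = 187.25 → 187
After the tone: rgb(120, 121, 187) = #7879bb.
Lerp each channel 60% toward 255:
  R: 120 + 0.6×(255−120) = 120 + 81 = 201 → 201
  G: 121 + 0.6×(255−121) = 121 + 80.4 = 201.4 → 201
  B: 187 + 0.6×(255−187) = 187 + 40.8 = 227.8 → 228
rgb(201, 201, 228) = #c9c9e4.

#c9c9e4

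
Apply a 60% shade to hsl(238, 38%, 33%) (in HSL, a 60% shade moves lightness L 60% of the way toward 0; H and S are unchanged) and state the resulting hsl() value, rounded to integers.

L moves 60% from 33 toward 0: 33 − 19.8 = 13.2 → 13.
H and S are unchanged.

hsl(238, 38%, 13%)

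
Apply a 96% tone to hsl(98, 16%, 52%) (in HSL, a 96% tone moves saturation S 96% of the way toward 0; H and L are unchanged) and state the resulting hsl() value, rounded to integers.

S moves 96% from 16 toward 0: 16 − 15.36 = 0.64 → 1.
H and L are unchanged.

hsl(98, 1%, 52%)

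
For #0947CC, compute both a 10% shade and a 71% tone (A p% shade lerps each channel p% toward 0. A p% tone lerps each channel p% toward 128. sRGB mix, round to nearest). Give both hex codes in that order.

#0840B8, #5D6F96

#0947CC is rgb(9, 71, 204).
10% shade:
  R: 9 + 0.1×(0−9) = 9 − 0.9 = 8.1 → 8
  G: 71 + 0.1×(0−71) = 71 − 7.1 = 63.9 → 64
  B: 204 + 0.1×(0−204) = 204 − 20.4 = 183.6 → 184
  → #0840B8
71% tone:
  R: 9 + 84.49 = 93.49 → 93
  G: 71 + 40.47 = 111.47 → 111
  B: 204 + 0.71×(128−204) = 204 − 53.96 = 150.04 → 150
  → #5D6F96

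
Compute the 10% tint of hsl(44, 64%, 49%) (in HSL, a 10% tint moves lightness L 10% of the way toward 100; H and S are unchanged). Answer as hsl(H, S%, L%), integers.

L moves 10% from 49 toward 100: 49 + 5.1 = 54.1 → 54.
H and S are unchanged.

hsl(44, 64%, 54%)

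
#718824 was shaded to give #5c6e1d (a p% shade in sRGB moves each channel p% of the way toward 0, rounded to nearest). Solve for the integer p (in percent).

19%

#718824 is rgb(113, 136, 36); #5c6e1d is rgb(92, 110, 29).
On the G channel (widest range): 110 ≈ 136 + (p/100)(0 − 136), so p ≈ 100×(110 − 136)/(0 − 136) = -2600/-136 = 19.12.
p = 19 reproduces all three channels after rounding.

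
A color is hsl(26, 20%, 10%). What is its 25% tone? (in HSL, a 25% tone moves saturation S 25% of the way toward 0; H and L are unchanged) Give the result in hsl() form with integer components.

hsl(26, 15%, 10%)

S moves 25% from 20 toward 0: 20 − 5 = 15 → 15.
H and L are unchanged.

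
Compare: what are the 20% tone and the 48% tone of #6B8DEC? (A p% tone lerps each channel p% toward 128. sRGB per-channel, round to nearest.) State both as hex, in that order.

#6F8AD6, #7587B8

#6B8DEC is rgb(107, 141, 236).
20% tone:
  R: 107 + 4.2 = 111.2 → 111
  G: 141 + 0.2×(128−141) = 141 − 2.6 = 138.4 → 138
  B: 236 + 0.2×(128−236) = 236 − 21.6 = 214.4 → 214
  → #6F8AD6
48% tone:
  R: 107 + 0.48×(128−107) = 107 + 10.08 = 117.08 → 117
  G: 141 + 0.48×(128−141) = 141 − 6.24 = 134.76 → 135
  B: 236 − 51.84 = 184.16 → 184
  → #7587B8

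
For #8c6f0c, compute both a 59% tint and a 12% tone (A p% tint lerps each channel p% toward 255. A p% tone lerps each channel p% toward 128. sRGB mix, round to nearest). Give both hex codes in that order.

#8c6f0c is rgb(140, 111, 12).
59% tint:
  R: 140 + 0.59×(255−140) = 140 + 67.85 = 207.85 → 208
  G: 111 + 84.96 = 195.96 → 196
  B: 12 + 0.59×(255−12) = 12 + 143.37 = 155.37 → 155
  → #d0c49b
12% tone:
  R: 140 − 1.44 = 138.56 → 139
  G: 111 + 0.12×(128−111) = 111 + 2.04 = 113.04 → 113
  B: 12 + 13.92 = 25.92 → 26
  → #8b711a

#d0c49b, #8b711a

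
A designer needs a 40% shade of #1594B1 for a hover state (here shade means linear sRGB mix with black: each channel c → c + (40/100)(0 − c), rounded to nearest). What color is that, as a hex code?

#0D596A

#1594B1 is rgb(21, 148, 177).
Per channel, c → c + 0.4(0 − c):
  R: 21 + 0.4×(0−21) = 21 − 8.4 = 12.6 → 13
  G: 148 + 0.4×(0−148) = 148 − 59.2 = 88.8 → 89
  B: 177 + 0.4×(0−177) = 177 − 70.8 = 106.2 → 106
rgb(13, 89, 106) = #0D596A.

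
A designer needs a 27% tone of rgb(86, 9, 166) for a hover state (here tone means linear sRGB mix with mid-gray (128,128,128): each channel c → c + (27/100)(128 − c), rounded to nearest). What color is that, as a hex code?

#61299c

A 27% tone moves each channel 27% toward 128:
  R: 86 + 11.34 = 97.34 → 97
  G: 9 + 32.13 = 41.13 → 41
  B: 166 + 0.27×(128−166) = 166 − 10.26 = 155.74 → 156
rgb(97, 41, 156) = #61299c.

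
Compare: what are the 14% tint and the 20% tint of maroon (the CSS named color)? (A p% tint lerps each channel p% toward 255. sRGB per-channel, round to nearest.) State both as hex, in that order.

#922424, #993333

CSS maroon is rgb(128, 0, 0).
14% tint:
  R: 128 + 0.14×(255−128) = 128 + 17.78 = 145.78 → 146
  G: 0 + 0.14×(255−0) = 0 + 35.7 = 35.7 → 36
  B: 0 + 35.7 = 35.7 → 36
  → #922424
20% tint:
  R: 128 + 25.4 = 153.4 → 153
  G: 0 + 0.2×(255−0) = 0 + 51 = 51 → 51
  B: 0 + 0.2×(255−0) = 0 + 51 = 51 → 51
  → #993333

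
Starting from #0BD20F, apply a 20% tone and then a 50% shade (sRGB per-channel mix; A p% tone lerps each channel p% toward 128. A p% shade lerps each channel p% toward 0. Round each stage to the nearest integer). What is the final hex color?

#116113

#0BD20F is rgb(11, 210, 15).
Per channel, c → c + 0.2(128 − c):
  R: 11 + 0.2×(128−11) = 11 + 23.4 = 34.4 → 34
  G: 210 − 16.4 = 193.6 → 194
  B: 15 + 0.2×(128−15) = 15 + 22.6 = 37.6 → 38
After the tone: rgb(34, 194, 38) = #22C226.
A 50% shade moves each channel 50% toward 0:
  R: 34 − 17 = 17 → 17
  G: 194 + 0.5×(0−194) = 194 − 97 = 97 → 97
  B: 38 − 19 = 19 → 19
rgb(17, 97, 19) = #116113.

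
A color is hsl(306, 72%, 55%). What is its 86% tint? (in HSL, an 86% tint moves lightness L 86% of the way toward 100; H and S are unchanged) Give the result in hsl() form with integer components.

hsl(306, 72%, 94%)

L moves 86% from 55 toward 100: 55 + 38.7 = 93.7 → 94.
H and S are unchanged.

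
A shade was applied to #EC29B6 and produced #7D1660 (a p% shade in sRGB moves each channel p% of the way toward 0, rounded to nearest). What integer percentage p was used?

#EC29B6 is rgb(236, 41, 182); #7D1660 is rgb(125, 22, 96).
On the R channel (widest range): 125 ≈ 236 + (p/100)(0 − 236), so p ≈ 100×(125 − 236)/(0 − 236) = -11100/-236 = 47.03.
p = 47 reproduces all three channels after rounding.

47%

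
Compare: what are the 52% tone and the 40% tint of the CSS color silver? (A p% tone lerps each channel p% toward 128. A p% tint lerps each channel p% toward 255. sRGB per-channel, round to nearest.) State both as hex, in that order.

#9F9F9F, #D9D9D9

CSS silver is rgb(192, 192, 192).
52% tone:
  R: 192 + 0.52×(128−192) = 192 − 33.28 = 158.72 → 159
  G: 192 + 0.52×(128−192) = 192 − 33.28 = 158.72 → 159
  B: 192 + 0.52×(128−192) = 192 − 33.28 = 158.72 → 159
  → #9F9F9F
40% tint:
  R: 192 + 0.4×(255−192) = 192 + 25.2 = 217.2 → 217
  G: 192 + 25.2 = 217.2 → 217
  B: 192 + 25.2 = 217.2 → 217
  → #D9D9D9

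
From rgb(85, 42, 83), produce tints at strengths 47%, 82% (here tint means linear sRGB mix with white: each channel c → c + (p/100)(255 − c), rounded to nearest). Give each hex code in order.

47%: (85 + 79.9 = 164.9→165, 42 + 100.11 = 142.11→142, 83 + 80.84 = 163.84→164) → #A58EA4
82%: (85 + 139.4 = 224.4→224, 42 + 174.66 = 216.66→217, 83 + 141.04 = 224.04→224) → #E0D9E0

#A58EA4, #E0D9E0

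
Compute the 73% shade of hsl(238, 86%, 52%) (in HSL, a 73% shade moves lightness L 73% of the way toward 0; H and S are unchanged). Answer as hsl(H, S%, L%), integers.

hsl(238, 86%, 14%)

L moves 73% from 52 toward 0: 52 − 37.96 = 14.04 → 14.
H and S are unchanged.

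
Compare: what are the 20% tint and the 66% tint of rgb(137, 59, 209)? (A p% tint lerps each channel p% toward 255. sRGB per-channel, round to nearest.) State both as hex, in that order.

20% tint:
  R: 137 + 0.2×(255−137) = 137 + 23.6 = 160.6 → 161
  G: 59 + 0.2×(255−59) = 59 + 39.2 = 98.2 → 98
  B: 209 + 9.2 = 218.2 → 218
  → #A162DA
66% tint:
  R: 137 + 0.66×(255−137) = 137 + 77.88 = 214.88 → 215
  G: 59 + 0.66×(255−59) = 59 + 129.36 = 188.36 → 188
  B: 209 + 30.36 = 239.36 → 239
  → #D7BCEF

#A162DA, #D7BCEF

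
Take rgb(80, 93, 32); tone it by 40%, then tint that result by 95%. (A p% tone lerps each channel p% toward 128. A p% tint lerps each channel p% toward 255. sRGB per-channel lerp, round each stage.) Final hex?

Lerp each channel 40% toward 128:
  R: 80 + 0.4×(128−80) = 80 + 19.2 = 99.2 → 99
  G: 93 + 14 = 107 → 107
  B: 32 + 38.4 = 70.4 → 70
After the tone: rgb(99, 107, 70) = #636B46.
Per channel, c → c + 0.95(255 − c):
  R: 99 + 0.95×(255−99) = 99 + 148.2 = 247.2 → 247
  G: 107 + 0.95×(255−107) = 107 + 140.6 = 247.6 → 248
  B: 70 + 0.95×(255−70) = 70 + 175.75 = 245.75 → 246
rgb(247, 248, 246) = #F7F8F6.

#F7F8F6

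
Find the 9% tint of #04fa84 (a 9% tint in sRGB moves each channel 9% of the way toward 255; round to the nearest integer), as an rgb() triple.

#04fa84 is rgb(4, 250, 132).
A 9% tint moves each channel 9% toward 255:
  R: 4 + 22.59 = 26.59 → 27
  G: 250 + 0.45 = 250.45 → 250
  B: 132 + 0.09×(255−132) = 132 + 11.07 = 143.07 → 143

rgb(27, 250, 143)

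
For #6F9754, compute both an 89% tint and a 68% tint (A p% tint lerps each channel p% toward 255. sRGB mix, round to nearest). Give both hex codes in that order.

#6F9754 is rgb(111, 151, 84).
89% tint:
  R: 111 + 0.89×(255−111) = 111 + 128.16 = 239.16 → 239
  G: 151 + 92.56 = 243.56 → 244
  B: 84 + 152.19 = 236.19 → 236
  → #EFF4EC
68% tint:
  R: 111 + 97.92 = 208.92 → 209
  G: 151 + 70.72 = 221.72 → 222
  B: 84 + 0.68×(255−84) = 84 + 116.28 = 200.28 → 200
  → #D1DEC8

#EFF4EC, #D1DEC8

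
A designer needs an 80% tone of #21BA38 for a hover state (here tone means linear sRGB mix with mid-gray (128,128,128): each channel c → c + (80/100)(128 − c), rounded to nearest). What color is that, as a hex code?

#6D8C72

#21BA38 is rgb(33, 186, 56).
Per channel, c → c + 0.8(128 − c):
  R: 33 + 76 = 109 → 109
  G: 186 + 0.8×(128−186) = 186 − 46.4 = 139.6 → 140
  B: 56 + 0.8×(128−56) = 56 + 57.6 = 113.6 → 114
rgb(109, 140, 114) = #6D8C72.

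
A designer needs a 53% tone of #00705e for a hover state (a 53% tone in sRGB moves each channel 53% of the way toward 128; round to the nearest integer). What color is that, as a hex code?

#447870

#00705e is rgb(0, 112, 94).
A 53% tone moves each channel 53% toward 128:
  R: 0 + 0.53×(128−0) = 0 + 67.84 = 67.84 → 68
  G: 112 + 8.48 = 120.48 → 120
  B: 94 + 18.02 = 112.02 → 112
rgb(68, 120, 112) = #447870.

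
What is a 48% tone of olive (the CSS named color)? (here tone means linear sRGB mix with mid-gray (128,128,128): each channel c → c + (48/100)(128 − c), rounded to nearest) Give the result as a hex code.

#80803D

CSS olive is rgb(128, 128, 0).
A 48% tone moves each channel 48% toward 128:
  R: 128 + 0.48×(128−128) = 128 + 0 = 128 → 128
  G: 128 + 0.48×(128−128) = 128 + 0 = 128 → 128
  B: 0 + 0.48×(128−0) = 0 + 61.44 = 61.44 → 61
rgb(128, 128, 61) = #80803D.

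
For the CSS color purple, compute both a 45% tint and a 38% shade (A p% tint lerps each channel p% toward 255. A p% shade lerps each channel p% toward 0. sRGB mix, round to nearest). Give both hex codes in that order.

CSS purple is rgb(128, 0, 128).
45% tint:
  R: 128 + 0.45×(255−128) = 128 + 57.15 = 185.15 → 185
  G: 0 + 114.75 = 114.75 → 115
  B: 128 + 57.15 = 185.15 → 185
  → #B973B9
38% shade:
  R: 128 − 48.64 = 79.36 → 79
  G: 0 + 0 = 0 → 0
  B: 128 − 48.64 = 79.36 → 79
  → #4F004F

#B973B9, #4F004F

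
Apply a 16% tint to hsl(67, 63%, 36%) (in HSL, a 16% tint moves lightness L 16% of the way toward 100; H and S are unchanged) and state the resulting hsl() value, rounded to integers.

L moves 16% from 36 toward 100: 36 + 10.24 = 46.24 → 46.
H and S are unchanged.

hsl(67, 63%, 46%)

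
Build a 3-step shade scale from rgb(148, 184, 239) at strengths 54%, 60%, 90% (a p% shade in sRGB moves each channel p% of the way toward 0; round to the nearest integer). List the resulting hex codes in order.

54%: (148 − 79.92 = 68.08→68, 184 − 99.36 = 84.64→85, 239 − 129.06 = 109.94→110) → #44556e
60%: (148 − 88.8 = 59.2→59, 184 − 110.4 = 73.6→74, 239 − 143.4 = 95.6→96) → #3b4a60
90%: (148 − 133.2 = 14.8→15, 184 − 165.6 = 18.4→18, 239 − 215.1 = 23.9→24) → #0f1218

#44556e, #3b4a60, #0f1218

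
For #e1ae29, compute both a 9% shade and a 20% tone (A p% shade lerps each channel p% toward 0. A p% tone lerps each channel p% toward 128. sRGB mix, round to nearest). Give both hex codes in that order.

#e1ae29 is rgb(225, 174, 41).
9% shade:
  R: 225 − 20.25 = 204.75 → 205
  G: 174 − 15.66 = 158.34 → 158
  B: 41 + 0.09×(0−41) = 41 − 3.69 = 37.31 → 37
  → #cd9e25
20% tone:
  R: 225 + 0.2×(128−225) = 225 − 19.4 = 205.6 → 206
  G: 174 − 9.2 = 164.8 → 165
  B: 41 + 17.4 = 58.4 → 58
  → #cea53a

#cd9e25, #cea53a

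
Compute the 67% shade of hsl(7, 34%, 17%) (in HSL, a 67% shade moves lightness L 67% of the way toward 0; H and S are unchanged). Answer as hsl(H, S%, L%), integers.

hsl(7, 34%, 6%)

L moves 67% from 17 toward 0: 17 − 11.39 = 5.61 → 6.
H and S are unchanged.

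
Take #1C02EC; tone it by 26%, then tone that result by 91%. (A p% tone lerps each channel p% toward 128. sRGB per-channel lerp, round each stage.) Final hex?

#1C02EC is rgb(28, 2, 236).
A 26% tone moves each channel 26% toward 128:
  R: 28 + 0.26×(128−28) = 28 + 26 = 54 → 54
  G: 2 + 32.76 = 34.76 → 35
  B: 236 + 0.26×(128−236) = 236 − 28.08 = 207.92 → 208
After the tone: rgb(54, 35, 208) = #3623D0.
A 91% tone moves each channel 91% toward 128:
  R: 54 + 0.91×(128−54) = 54 + 67.34 = 121.34 → 121
  G: 35 + 0.91×(128−35) = 35 + 84.63 = 119.63 → 120
  B: 208 + 0.91×(128−208) = 208 − 72.8 = 135.2 → 135
rgb(121, 120, 135) = #797887.

#797887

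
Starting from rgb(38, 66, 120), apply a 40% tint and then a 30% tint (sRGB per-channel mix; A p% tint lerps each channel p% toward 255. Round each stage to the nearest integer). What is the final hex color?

Lerp each channel 40% toward 255:
  R: 38 + 86.8 = 124.8 → 125
  G: 66 + 75.6 = 141.6 → 142
  B: 120 + 54 = 174 → 174
After the tint: rgb(125, 142, 174) = #7d8eae.
Per channel, c → c + 0.3(255 − c):
  R: 125 + 39 = 164 → 164
  G: 142 + 33.9 = 175.9 → 176
  B: 174 + 0.3×(255−174) = 174 + 24.3 = 198.3 → 198
rgb(164, 176, 198) = #a4b0c6.

#a4b0c6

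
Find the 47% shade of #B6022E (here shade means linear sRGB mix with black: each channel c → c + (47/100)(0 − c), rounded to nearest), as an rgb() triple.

#B6022E is rgb(182, 2, 46).
A 47% shade moves each channel 47% toward 0:
  R: 182 − 85.54 = 96.46 → 96
  G: 2 + 0.47×(0−2) = 2 − 0.94 = 1.06 → 1
  B: 46 − 21.62 = 24.38 → 24

rgb(96, 1, 24)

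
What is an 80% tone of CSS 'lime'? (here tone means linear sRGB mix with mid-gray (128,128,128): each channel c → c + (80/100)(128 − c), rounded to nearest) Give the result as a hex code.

#669966

CSS lime is rgb(0, 255, 0).
An 80% tone moves each channel 80% toward 128:
  R: 0 + 0.8×(128−0) = 0 + 102.4 = 102.4 → 102
  G: 255 + 0.8×(128−255) = 255 − 101.6 = 153.4 → 153
  B: 0 + 102.4 = 102.4 → 102
rgb(102, 153, 102) = #669966.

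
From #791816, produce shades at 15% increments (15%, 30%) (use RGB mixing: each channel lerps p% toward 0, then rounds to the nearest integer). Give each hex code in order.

#671413, #55110f

#791816 is rgb(121, 24, 22).
15%: (121 − 18.15 = 102.85→103, 24 − 3.6 = 20.4→20, 22 − 3.3 = 18.7→19) → #671413
30%: (121 − 36.3 = 84.7→85, 24 − 7.2 = 16.8→17, 22 − 6.6 = 15.4→15) → #55110f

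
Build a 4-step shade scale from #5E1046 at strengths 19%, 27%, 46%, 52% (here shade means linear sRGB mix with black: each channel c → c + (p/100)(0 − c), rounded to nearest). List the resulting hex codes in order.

#4C0D39, #450C33, #330926, #2D0822

#5E1046 is rgb(94, 16, 70).
19%: (94 − 17.86 = 76.14→76, 16 − 3.04 = 12.96→13, 70 − 13.3 = 56.7→57) → #4C0D39
27%: (94 − 25.38 = 68.62→69, 16 − 4.32 = 11.68→12, 70 − 18.9 = 51.1→51) → #450C33
46%: (94 − 43.24 = 50.76→51, 16 − 7.36 = 8.64→9, 70 − 32.2 = 37.8→38) → #330926
52%: (94 − 48.88 = 45.12→45, 16 − 8.32 = 7.68→8, 70 − 36.4 = 33.6→34) → #2D0822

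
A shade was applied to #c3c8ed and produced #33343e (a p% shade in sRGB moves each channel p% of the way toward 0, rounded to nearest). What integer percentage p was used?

74%

#c3c8ed is rgb(195, 200, 237); #33343e is rgb(51, 52, 62).
On the B channel (widest range): 62 ≈ 237 + (p/100)(0 − 237), so p ≈ 100×(62 − 237)/(0 − 237) = -17500/-237 = 73.84.
p = 74 reproduces all three channels after rounding.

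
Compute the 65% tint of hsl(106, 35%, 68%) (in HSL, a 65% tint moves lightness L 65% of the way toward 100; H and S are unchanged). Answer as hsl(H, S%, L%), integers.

hsl(106, 35%, 89%)

L moves 65% from 68 toward 100: 68 + 20.8 = 88.8 → 89.
H and S are unchanged.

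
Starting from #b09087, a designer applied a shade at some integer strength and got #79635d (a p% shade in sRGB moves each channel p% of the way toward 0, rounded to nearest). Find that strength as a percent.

31%

#b09087 is rgb(176, 144, 135); #79635d is rgb(121, 99, 93).
On the R channel (widest range): 121 ≈ 176 + (p/100)(0 − 176), so p ≈ 100×(121 − 176)/(0 − 176) = -5500/-176 = 31.25.
p = 31 reproduces all three channels after rounding.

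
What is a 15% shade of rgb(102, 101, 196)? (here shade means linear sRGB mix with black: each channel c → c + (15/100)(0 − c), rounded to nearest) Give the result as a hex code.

#5756a7

Lerp each channel 15% toward 0:
  R: 102 + 0.15×(0−102) = 102 − 15.3 = 86.7 → 87
  G: 101 − 15.15 = 85.85 → 86
  B: 196 − 29.4 = 166.6 → 167
rgb(87, 86, 167) = #5756a7.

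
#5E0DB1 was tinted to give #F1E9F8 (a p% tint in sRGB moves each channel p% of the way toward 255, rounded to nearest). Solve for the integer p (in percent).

91%

#5E0DB1 is rgb(94, 13, 177); #F1E9F8 is rgb(241, 233, 248).
On the G channel (widest range): 233 ≈ 13 + (p/100)(255 − 13), so p ≈ 100×(233 − 13)/(255 − 13) = 22000/242 = 90.91.
p = 91 reproduces all three channels after rounding.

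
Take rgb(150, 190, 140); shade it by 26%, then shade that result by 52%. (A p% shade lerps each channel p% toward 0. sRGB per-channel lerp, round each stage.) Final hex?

A 26% shade moves each channel 26% toward 0:
  R: 150 + 0.26×(0−150) = 150 − 39 = 111 → 111
  G: 190 − 49.4 = 140.6 → 141
  B: 140 + 0.26×(0−140) = 140 − 36.4 = 103.6 → 104
After the shade: rgb(111, 141, 104) = #6F8D68.
Per channel, c → c + 0.52(0 − c):
  R: 111 + 0.52×(0−111) = 111 − 57.72 = 53.28 → 53
  G: 141 + 0.52×(0−141) = 141 − 73.32 = 67.68 → 68
  B: 104 + 0.52×(0−104) = 104 − 54.08 = 49.92 → 50
rgb(53, 68, 50) = #354432.

#354432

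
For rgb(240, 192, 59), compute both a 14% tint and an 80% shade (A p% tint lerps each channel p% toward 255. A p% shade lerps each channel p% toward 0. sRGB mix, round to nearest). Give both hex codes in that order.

#f2c956, #30260c

14% tint:
  R: 240 + 0.14×(255−240) = 240 + 2.1 = 242.1 → 242
  G: 192 + 0.14×(255−192) = 192 + 8.82 = 200.82 → 201
  B: 59 + 27.44 = 86.44 → 86
  → #f2c956
80% shade:
  R: 240 + 0.8×(0−240) = 240 − 192 = 48 → 48
  G: 192 − 153.6 = 38.4 → 38
  B: 59 − 47.2 = 11.8 → 12
  → #30260c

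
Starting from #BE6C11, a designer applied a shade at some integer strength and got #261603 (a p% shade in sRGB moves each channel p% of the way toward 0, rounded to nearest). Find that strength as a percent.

#BE6C11 is rgb(190, 108, 17); #261603 is rgb(38, 22, 3).
On the R channel (widest range): 38 ≈ 190 + (p/100)(0 − 190), so p ≈ 100×(38 − 190)/(0 − 190) = -15200/-190 = 80.00.
p = 80 reproduces all three channels after rounding.

80%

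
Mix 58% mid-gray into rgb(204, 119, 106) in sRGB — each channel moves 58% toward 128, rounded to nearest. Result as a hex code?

#A07C77

Per channel, c → c + 0.58(128 − c):
  R: 204 − 44.08 = 159.92 → 160
  G: 119 + 0.58×(128−119) = 119 + 5.22 = 124.22 → 124
  B: 106 + 0.58×(128−106) = 106 + 12.76 = 118.76 → 119
rgb(160, 124, 119) = #A07C77.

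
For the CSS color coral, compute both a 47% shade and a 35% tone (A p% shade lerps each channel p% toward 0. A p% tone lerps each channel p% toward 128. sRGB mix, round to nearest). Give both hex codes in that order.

CSS coral is rgb(255, 127, 80).
47% shade:
  R: 255 − 119.85 = 135.15 → 135
  G: 127 + 0.47×(0−127) = 127 − 59.69 = 67.31 → 67
  B: 80 + 0.47×(0−80) = 80 − 37.6 = 42.4 → 42
  → #87432a
35% tone:
  R: 255 + 0.35×(128−255) = 255 − 44.45 = 210.55 → 211
  G: 127 + 0.35 = 127.35 → 127
  B: 80 + 16.8 = 96.8 → 97
  → #d37f61

#87432a, #d37f61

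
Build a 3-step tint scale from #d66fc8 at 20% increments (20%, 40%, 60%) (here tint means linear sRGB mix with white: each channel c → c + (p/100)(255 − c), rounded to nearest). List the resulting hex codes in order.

#de8cd3, #e6a9de, #efc5e9

#d66fc8 is rgb(214, 111, 200).
20%: (214 + 8.2 = 222.2→222, 111 + 28.8 = 139.8→140, 200 + 11 = 211→211) → #de8cd3
40%: (214 + 16.4 = 230.4→230, 111 + 57.6 = 168.6→169, 200 + 22 = 222→222) → #e6a9de
60%: (214 + 24.6 = 238.6→239, 111 + 86.4 = 197.4→197, 200 + 33 = 233→233) → #efc5e9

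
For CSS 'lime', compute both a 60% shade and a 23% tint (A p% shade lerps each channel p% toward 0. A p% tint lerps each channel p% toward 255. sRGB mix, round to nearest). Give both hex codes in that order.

CSS lime is rgb(0, 255, 0).
60% shade:
  R: 0 + 0 = 0 → 0
  G: 255 + 0.6×(0−255) = 255 − 153 = 102 → 102
  B: 0 + 0.6×(0−0) = 0 + 0 = 0 → 0
  → #006600
23% tint:
  R: 0 + 0.23×(255−0) = 0 + 58.65 = 58.65 → 59
  G: 255 + 0 = 255 → 255
  B: 0 + 58.65 = 58.65 → 59
  → #3bff3b

#006600, #3bff3b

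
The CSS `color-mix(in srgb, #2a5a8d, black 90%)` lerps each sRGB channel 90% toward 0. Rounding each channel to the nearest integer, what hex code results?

#04090e

#2a5a8d is rgb(42, 90, 141).
Lerp each channel 90% toward 0:
  R: 42 − 37.8 = 4.2 → 4
  G: 90 + 0.9×(0−90) = 90 − 81 = 9 → 9
  B: 141 + 0.9×(0−141) = 141 − 126.9 = 14.1 → 14
rgb(4, 9, 14) = #04090e.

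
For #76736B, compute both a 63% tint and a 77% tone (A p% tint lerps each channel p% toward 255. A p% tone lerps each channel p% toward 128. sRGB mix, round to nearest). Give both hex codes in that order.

#CCCBC8, #7E7D7B

#76736B is rgb(118, 115, 107).
63% tint:
  R: 118 + 86.31 = 204.31 → 204
  G: 115 + 88.2 = 203.2 → 203
  B: 107 + 93.24 = 200.24 → 200
  → #CCCBC8
77% tone:
  R: 118 + 0.77×(128−118) = 118 + 7.7 = 125.7 → 126
  G: 115 + 10.01 = 125.01 → 125
  B: 107 + 0.77×(128−107) = 107 + 16.17 = 123.17 → 123
  → #7E7D7B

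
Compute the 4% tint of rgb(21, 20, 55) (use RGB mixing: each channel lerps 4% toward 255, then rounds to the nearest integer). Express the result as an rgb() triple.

A 4% tint moves each channel 4% toward 255:
  R: 21 + 9.36 = 30.36 → 30
  G: 20 + 9.4 = 29.4 → 29
  B: 55 + 0.04×(255−55) = 55 + 8 = 63 → 63

rgb(30, 29, 63)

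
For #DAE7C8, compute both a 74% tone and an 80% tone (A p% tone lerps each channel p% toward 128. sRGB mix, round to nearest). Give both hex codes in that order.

#DAE7C8 is rgb(218, 231, 200).
74% tone:
  R: 218 + 0.74×(128−218) = 218 − 66.6 = 151.4 → 151
  G: 231 + 0.74×(128−231) = 231 − 76.22 = 154.78 → 155
  B: 200 − 53.28 = 146.72 → 147
  → #979B93
80% tone:
  R: 218 − 72 = 146 → 146
  G: 231 − 82.4 = 148.6 → 149
  B: 200 − 57.6 = 142.4 → 142
  → #92958E

#979B93, #92958E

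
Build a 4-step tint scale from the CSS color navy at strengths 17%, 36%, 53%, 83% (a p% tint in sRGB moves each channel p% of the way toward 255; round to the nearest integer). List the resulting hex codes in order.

#2b2b96, #5c5cae, #8787c3, #d4d4e9

CSS navy is rgb(0, 0, 128).
17%: (0 + 43.35 = 43.35→43, 0 + 43.35 = 43.35→43, 128 + 21.59 = 149.59→150) → #2b2b96
36%: (0 + 91.8 = 91.8→92, 0 + 91.8 = 91.8→92, 128 + 45.72 = 173.72→174) → #5c5cae
53%: (0 + 135.15 = 135.15→135, 0 + 135.15 = 135.15→135, 128 + 67.31 = 195.31→195) → #8787c3
83%: (0 + 211.65 = 211.65→212, 0 + 211.65 = 211.65→212, 128 + 105.41 = 233.41→233) → #d4d4e9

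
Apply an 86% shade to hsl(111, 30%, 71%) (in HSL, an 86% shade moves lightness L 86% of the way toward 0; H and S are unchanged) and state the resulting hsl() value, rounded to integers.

hsl(111, 30%, 10%)

L moves 86% from 71 toward 0: 71 − 61.06 = 9.94 → 10.
H and S are unchanged.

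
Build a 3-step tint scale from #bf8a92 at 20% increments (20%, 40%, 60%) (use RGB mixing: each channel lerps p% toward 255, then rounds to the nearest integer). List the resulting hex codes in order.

#cca1a8, #d9b9be, #e5d0d3

#bf8a92 is rgb(191, 138, 146).
20%: (191 + 12.8 = 203.8→204, 138 + 23.4 = 161.4→161, 146 + 21.8 = 167.8→168) → #cca1a8
40%: (191 + 25.6 = 216.6→217, 138 + 46.8 = 184.8→185, 146 + 43.6 = 189.6→190) → #d9b9be
60%: (191 + 38.4 = 229.4→229, 138 + 70.2 = 208.2→208, 146 + 65.4 = 211.4→211) → #e5d0d3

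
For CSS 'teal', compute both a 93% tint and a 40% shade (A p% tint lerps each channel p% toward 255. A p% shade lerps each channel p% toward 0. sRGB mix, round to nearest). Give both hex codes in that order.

CSS teal is rgb(0, 128, 128).
93% tint:
  R: 0 + 237.15 = 237.15 → 237
  G: 128 + 118.11 = 246.11 → 246
  B: 128 + 0.93×(255−128) = 128 + 118.11 = 246.11 → 246
  → #EDF6F6
40% shade:
  R: 0 + 0 = 0 → 0
  G: 128 + 0.4×(0−128) = 128 − 51.2 = 76.8 → 77
  B: 128 + 0.4×(0−128) = 128 − 51.2 = 76.8 → 77
  → #004D4D

#EDF6F6, #004D4D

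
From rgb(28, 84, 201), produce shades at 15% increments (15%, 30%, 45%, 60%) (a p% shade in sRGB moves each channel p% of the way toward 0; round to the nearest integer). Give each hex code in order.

#1847ab, #143b8d, #0f2e6f, #0b2250

15%: (28 − 4.2 = 23.8→24, 84 − 12.6 = 71.4→71, 201 − 30.15 = 170.85→171) → #1847ab
30%: (28 − 8.4 = 19.6→20, 84 − 25.2 = 58.8→59, 201 − 60.3 = 140.7→141) → #143b8d
45%: (28 − 12.6 = 15.4→15, 84 − 37.8 = 46.2→46, 201 − 90.45 = 110.55→111) → #0f2e6f
60%: (28 − 16.8 = 11.2→11, 84 − 50.4 = 33.6→34, 201 − 120.6 = 80.4→80) → #0b2250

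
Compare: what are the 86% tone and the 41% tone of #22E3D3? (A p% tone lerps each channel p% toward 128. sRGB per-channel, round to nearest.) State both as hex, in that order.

#22E3D3 is rgb(34, 227, 211).
86% tone:
  R: 34 + 0.86×(128−34) = 34 + 80.84 = 114.84 → 115
  G: 227 − 85.14 = 141.86 → 142
  B: 211 + 0.86×(128−211) = 211 − 71.38 = 139.62 → 140
  → #738E8C
41% tone:
  R: 34 + 0.41×(128−34) = 34 + 38.54 = 72.54 → 73
  G: 227 + 0.41×(128−227) = 227 − 40.59 = 186.41 → 186
  B: 211 + 0.41×(128−211) = 211 − 34.03 = 176.97 → 177
  → #49BAB1

#738E8C, #49BAB1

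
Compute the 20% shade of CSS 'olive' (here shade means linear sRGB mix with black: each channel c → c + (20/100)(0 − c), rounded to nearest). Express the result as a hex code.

CSS olive is rgb(128, 128, 0).
Lerp each channel 20% toward 0:
  R: 128 − 25.6 = 102.4 → 102
  G: 128 + 0.2×(0−128) = 128 − 25.6 = 102.4 → 102
  B: 0 + 0 = 0 → 0
rgb(102, 102, 0) = #666600.

#666600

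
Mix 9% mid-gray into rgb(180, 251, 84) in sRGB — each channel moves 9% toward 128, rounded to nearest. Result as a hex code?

Lerp each channel 9% toward 128:
  R: 180 + 0.09×(128−180) = 180 − 4.68 = 175.32 → 175
  G: 251 − 11.07 = 239.93 → 240
  B: 84 + 0.09×(128−84) = 84 + 3.96 = 87.96 → 88
rgb(175, 240, 88) = #AFF058.

#AFF058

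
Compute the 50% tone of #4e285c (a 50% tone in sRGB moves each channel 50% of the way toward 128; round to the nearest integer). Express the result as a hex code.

#4e285c is rgb(78, 40, 92).
Lerp each channel 50% toward 128:
  R: 78 + 0.5×(128−78) = 78 + 25 = 103 → 103
  G: 40 + 44 = 84 → 84
  B: 92 + 18 = 110 → 110
rgb(103, 84, 110) = #67546e.

#67546e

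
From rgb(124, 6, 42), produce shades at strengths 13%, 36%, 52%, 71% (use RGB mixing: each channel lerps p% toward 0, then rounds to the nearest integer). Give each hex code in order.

13%: (124 − 16.12 = 107.88→108, 6 − 0.78 = 5.22→5, 42 − 5.46 = 36.54→37) → #6C0525
36%: (124 − 44.64 = 79.36→79, 6 − 2.16 = 3.84→4, 42 − 15.12 = 26.88→27) → #4F041B
52%: (124 − 64.48 = 59.52→60, 6 − 3.12 = 2.88→3, 42 − 21.84 = 20.16→20) → #3C0314
71%: (124 − 88.04 = 35.96→36, 6 − 4.26 = 1.74→2, 42 − 29.82 = 12.18→12) → #24020C

#6C0525, #4F041B, #3C0314, #24020C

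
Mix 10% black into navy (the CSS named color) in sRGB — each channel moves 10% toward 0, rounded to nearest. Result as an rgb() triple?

CSS navy is rgb(0, 0, 128).
Per channel, c → c + 0.1(0 − c):
  R: 0 + 0.1×(0−0) = 0 + 0 = 0 → 0
  G: 0 + 0 = 0 → 0
  B: 128 + 0.1×(0−128) = 128 − 12.8 = 115.2 → 115

rgb(0, 0, 115)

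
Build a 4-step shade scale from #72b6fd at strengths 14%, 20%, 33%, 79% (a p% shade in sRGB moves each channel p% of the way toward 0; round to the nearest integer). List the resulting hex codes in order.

#72b6fd is rgb(114, 182, 253).
14%: (114 − 15.96 = 98.04→98, 182 − 25.48 = 156.52→157, 253 − 35.42 = 217.58→218) → #629dda
20%: (114 − 22.8 = 91.2→91, 182 − 36.4 = 145.6→146, 253 − 50.6 = 202.4→202) → #5b92ca
33%: (114 − 37.62 = 76.38→76, 182 − 60.06 = 121.94→122, 253 − 83.49 = 169.51→170) → #4c7aaa
79%: (114 − 90.06 = 23.94→24, 182 − 143.78 = 38.22→38, 253 − 199.87 = 53.13→53) → #182635

#629dda, #5b92ca, #4c7aaa, #182635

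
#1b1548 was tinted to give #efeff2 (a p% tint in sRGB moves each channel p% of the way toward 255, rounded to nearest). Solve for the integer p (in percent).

93%

#1b1548 is rgb(27, 21, 72); #efeff2 is rgb(239, 239, 242).
On the G channel (widest range): 239 ≈ 21 + (p/100)(255 − 21), so p ≈ 100×(239 − 21)/(255 − 21) = 21800/234 = 93.16.
p = 93 reproduces all three channels after rounding.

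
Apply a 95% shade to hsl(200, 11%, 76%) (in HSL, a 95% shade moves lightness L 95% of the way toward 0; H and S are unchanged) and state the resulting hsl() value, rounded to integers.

L moves 95% from 76 toward 0: 76 − 72.2 = 3.8 → 4.
H and S are unchanged.

hsl(200, 11%, 4%)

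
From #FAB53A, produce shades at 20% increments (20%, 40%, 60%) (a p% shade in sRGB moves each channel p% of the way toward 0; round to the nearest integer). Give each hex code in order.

#C8912E, #966D23, #644817

#FAB53A is rgb(250, 181, 58).
20%: (250 − 50 = 200→200, 181 − 36.2 = 144.8→145, 58 − 11.6 = 46.4→46) → #C8912E
40%: (250 − 100 = 150→150, 181 − 72.4 = 108.6→109, 58 − 23.2 = 34.8→35) → #966D23
60%: (250 − 150 = 100→100, 181 − 108.6 = 72.4→72, 58 − 34.8 = 23.2→23) → #644817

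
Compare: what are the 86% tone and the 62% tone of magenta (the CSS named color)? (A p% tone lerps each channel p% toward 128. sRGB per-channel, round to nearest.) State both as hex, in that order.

#926e92, #b04fb0

CSS magenta is rgb(255, 0, 255).
86% tone:
  R: 255 + 0.86×(128−255) = 255 − 109.22 = 145.78 → 146
  G: 0 + 0.86×(128−0) = 0 + 110.08 = 110.08 → 110
  B: 255 + 0.86×(128−255) = 255 − 109.22 = 145.78 → 146
  → #926e92
62% tone:
  R: 255 + 0.62×(128−255) = 255 − 78.74 = 176.26 → 176
  G: 0 + 79.36 = 79.36 → 79
  B: 255 + 0.62×(128−255) = 255 − 78.74 = 176.26 → 176
  → #b04fb0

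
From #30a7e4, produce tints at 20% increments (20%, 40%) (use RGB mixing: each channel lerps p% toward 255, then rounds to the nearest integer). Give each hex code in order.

#30a7e4 is rgb(48, 167, 228).
20%: (48 + 41.4 = 89.4→89, 167 + 17.6 = 184.6→185, 228 + 5.4 = 233.4→233) → #59b9e9
40%: (48 + 82.8 = 130.8→131, 167 + 35.2 = 202.2→202, 228 + 10.8 = 238.8→239) → #83caef

#59b9e9, #83caef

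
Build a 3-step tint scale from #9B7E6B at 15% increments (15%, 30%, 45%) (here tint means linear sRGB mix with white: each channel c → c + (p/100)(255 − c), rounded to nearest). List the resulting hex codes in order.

#AA9181, #B9A597, #C8B8AE

#9B7E6B is rgb(155, 126, 107).
15%: (155 + 15 = 170→170, 126 + 19.35 = 145.35→145, 107 + 22.2 = 129.2→129) → #AA9181
30%: (155 + 30 = 185→185, 126 + 38.7 = 164.7→165, 107 + 44.4 = 151.4→151) → #B9A597
45%: (155 + 45 = 200→200, 126 + 58.05 = 184.05→184, 107 + 66.6 = 173.6→174) → #C8B8AE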